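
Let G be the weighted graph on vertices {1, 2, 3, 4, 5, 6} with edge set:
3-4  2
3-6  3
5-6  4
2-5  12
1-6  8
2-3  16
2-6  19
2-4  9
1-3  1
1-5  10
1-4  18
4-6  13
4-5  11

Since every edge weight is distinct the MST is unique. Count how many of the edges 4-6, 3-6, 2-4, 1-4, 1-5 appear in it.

2

Kruskal: consider edges lightest-first.
1-3 (1): add. Components now {1,3} {2} {4} {5} {6}
3-4 (2): add. Components now {1,3,4} {2} {5} {6}
3-6 (3): add. Components now {1,3,4,6} {2} {5}
5-6 (4): add. Components now {1,3,4,5,6} {2}
1-6 (8): skip — 1 and 6 already connected.
2-4 (9): add. Components now {1,2,3,4,5,6}
MST edge set: {1-3, 3-4, 3-6, 5-6, 2-4}.
Of the listed edges, {3-6, 2-4} are in the MST → 2.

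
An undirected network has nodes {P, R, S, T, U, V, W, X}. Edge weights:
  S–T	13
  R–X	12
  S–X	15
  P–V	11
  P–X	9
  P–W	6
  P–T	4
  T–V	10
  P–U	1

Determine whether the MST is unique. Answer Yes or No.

Yes

Kruskal's algorithm — process edges by increasing weight (ties by edge label):
P–U (1): add — endpoints in different components.
P–T (4): add — endpoints in different components.
P–W (6): add — endpoints in different components.
P–X (9): add — endpoints in different components.
T–V (10): add — endpoints in different components.
P–V (11): skip — P and V already connected.
R–X (12): add — endpoints in different components.
S–T (13): add — endpoints in different components.
Every non-tree edge has weight strictly greater than the heaviest edge on the tree path between its endpoints, so the MST is unique.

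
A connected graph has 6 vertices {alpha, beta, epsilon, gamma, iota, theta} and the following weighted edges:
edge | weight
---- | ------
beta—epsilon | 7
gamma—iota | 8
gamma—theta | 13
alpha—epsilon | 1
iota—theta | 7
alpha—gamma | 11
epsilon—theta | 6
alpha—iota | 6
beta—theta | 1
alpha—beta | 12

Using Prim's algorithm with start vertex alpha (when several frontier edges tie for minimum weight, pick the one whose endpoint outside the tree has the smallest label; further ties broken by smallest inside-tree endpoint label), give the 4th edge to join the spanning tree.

beta-theta

Grow the tree from alpha using Prim:
Step 1: frontier [alpha—epsilon 1, alpha—iota 6, alpha—gamma 11, alpha—beta 12] → take alpha—epsilon (1); add epsilon.
Step 2: frontier [alpha—iota 6, alpha—gamma 11, alpha—beta 12, epsilon—theta 6, beta—epsilon 7] → take alpha—iota (6); add iota.
Step 3: frontier [alpha—gamma 11, alpha—beta 12, epsilon—theta 6, beta—epsilon 7, iota—theta 7, gamma—iota 8] → take epsilon—theta (6); add theta.
Step 4: frontier [alpha—gamma 11, alpha—beta 12, beta—epsilon 7, gamma—iota 8, beta—theta 1, gamma—theta 13] → take beta—theta (1); add beta.
Step 5: frontier [alpha—gamma 11, gamma—iota 8, gamma—theta 13] → take gamma—iota (8); add gamma.
The 4th edge added is beta—theta.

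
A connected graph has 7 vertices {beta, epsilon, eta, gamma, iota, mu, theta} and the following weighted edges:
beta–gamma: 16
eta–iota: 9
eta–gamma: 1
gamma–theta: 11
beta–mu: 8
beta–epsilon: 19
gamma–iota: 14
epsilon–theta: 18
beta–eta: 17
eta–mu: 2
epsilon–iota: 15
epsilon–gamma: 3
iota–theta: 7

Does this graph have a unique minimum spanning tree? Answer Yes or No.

Sort edges by weight, then run Kruskal:
eta–gamma (1): add. Components now {eta,gamma} {epsilon} {beta} {iota} {theta} {mu}
eta–mu (2): add. Components now {eta,gamma,mu} {epsilon} {beta} {iota} {theta}
epsilon–gamma (3): add. Components now {epsilon,eta,gamma,mu} {beta} {iota} {theta}
iota–theta (7): add. Components now {epsilon,eta,gamma,mu} {beta} {iota,theta}
beta–mu (8): add. Components now {beta,epsilon,eta,gamma,mu} {iota,theta}
eta–iota (9): add. Components now {beta,epsilon,eta,gamma,iota,mu,theta}
Every non-tree edge has weight strictly greater than the heaviest edge on the tree path between its endpoints, so the MST is unique.

Yes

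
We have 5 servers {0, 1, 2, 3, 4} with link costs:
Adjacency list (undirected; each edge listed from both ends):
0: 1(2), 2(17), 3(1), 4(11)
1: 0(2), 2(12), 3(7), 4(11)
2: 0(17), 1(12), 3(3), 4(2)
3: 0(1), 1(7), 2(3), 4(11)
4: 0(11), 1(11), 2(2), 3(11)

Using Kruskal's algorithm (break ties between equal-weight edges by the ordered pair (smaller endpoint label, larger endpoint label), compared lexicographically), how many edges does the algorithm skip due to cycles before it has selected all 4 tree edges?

0

Kruskal's algorithm — process edges by increasing weight (ties by edge label):
0 3 (1): add. Components now {0,3} {1} {2} {4}
0 1 (2): add. Components now {0,1,3} {2} {4}
2 4 (2): add. Components now {0,1,3} {2,4}
2 3 (3): add. Components now {0,1,2,3,4}
Edges rejected before the tree was complete: 0.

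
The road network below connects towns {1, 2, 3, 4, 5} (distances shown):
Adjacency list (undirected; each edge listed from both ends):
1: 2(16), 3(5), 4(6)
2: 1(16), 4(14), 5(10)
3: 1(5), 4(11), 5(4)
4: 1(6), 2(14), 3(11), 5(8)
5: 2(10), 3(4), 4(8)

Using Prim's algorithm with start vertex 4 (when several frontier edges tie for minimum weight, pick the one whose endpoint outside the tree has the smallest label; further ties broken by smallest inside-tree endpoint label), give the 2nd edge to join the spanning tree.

1-3

Grow the tree from 4 using Prim:
Step 1: frontier [1-4 6, 4-5 8, 3-4 11, 2-4 14] → take 1-4 (6); add 1.
Step 2: frontier [1-3 5, 1-2 16, 4-5 8, 3-4 11, 2-4 14] → take 1-3 (5); add 3.
Step 3: frontier [1-2 16, 3-5 4, 4-5 8, 2-4 14] → take 3-5 (4); add 5.
Step 4: frontier [1-2 16, 2-4 14, 2-5 10] → take 2-5 (10); add 2.
The 2nd edge added is 1-3.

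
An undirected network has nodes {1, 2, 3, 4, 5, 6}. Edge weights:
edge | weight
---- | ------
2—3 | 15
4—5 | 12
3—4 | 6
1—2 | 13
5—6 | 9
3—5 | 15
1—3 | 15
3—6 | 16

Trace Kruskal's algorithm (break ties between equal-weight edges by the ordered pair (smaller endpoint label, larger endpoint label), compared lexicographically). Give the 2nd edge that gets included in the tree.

5-6

Kruskal: consider edges lightest-first.
3—4 (6): add. Components now {1} {2} {3,4} {5} {6}
5—6 (9): add. Components now {1} {2} {3,4} {5,6}
4—5 (12): add. Components now {1} {2} {3,4,5,6}
1—2 (13): add. Components now {1,2} {3,4,5,6}
1—3 (15): add. Components now {1,2,3,4,5,6}
The 2nd edge added is 5—6.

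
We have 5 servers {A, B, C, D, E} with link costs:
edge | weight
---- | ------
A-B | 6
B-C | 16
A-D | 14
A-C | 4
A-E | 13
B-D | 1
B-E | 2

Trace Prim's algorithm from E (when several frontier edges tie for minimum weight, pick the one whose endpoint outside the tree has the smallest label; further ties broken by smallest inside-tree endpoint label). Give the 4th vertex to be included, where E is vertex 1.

A

Prim's algorithm from E:
Step 1: cheapest edge leaving the tree is B-E (2); add B.
Step 2: cheapest edge leaving the tree is B-D (1); add D.
Step 3: cheapest edge leaving the tree is A-B (6); add A.
Step 4: cheapest edge leaving the tree is A-C (4); add C.
Vertex order: E, B, D, A, C. The 4th vertex is A.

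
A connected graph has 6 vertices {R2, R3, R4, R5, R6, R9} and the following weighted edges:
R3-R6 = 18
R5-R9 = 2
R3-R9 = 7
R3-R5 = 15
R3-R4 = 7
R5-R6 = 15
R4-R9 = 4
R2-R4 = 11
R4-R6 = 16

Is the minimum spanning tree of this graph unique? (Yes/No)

Kruskal: consider edges lightest-first.
R5-R9 (2): add — endpoints in different components.
R4-R9 (4): add — endpoints in different components.
R3-R4 (7): add — endpoints in different components.
R3-R9 (7): skip — R3 and R9 already connected.
R2-R4 (11): add — endpoints in different components.
R3-R5 (15): skip — R3 and R5 already connected.
R5-R6 (15): add — endpoints in different components.
Non-tree edge R3-R9 has weight 7, equal to the heaviest edge on its tree cycle — swapping gives another MST of the same weight. Not unique.

No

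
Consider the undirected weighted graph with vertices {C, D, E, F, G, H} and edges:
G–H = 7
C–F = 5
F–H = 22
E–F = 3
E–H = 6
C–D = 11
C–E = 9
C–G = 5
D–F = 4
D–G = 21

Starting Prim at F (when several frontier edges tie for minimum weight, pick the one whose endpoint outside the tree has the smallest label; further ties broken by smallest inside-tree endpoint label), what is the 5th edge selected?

Prim's algorithm from F:
Step 1: frontier [E–F 3, D–F 4, C–F 5, F–H 22] → take E–F (3); add E.
Step 2: frontier [E–H 6, C–E 9, D–F 4, C–F 5, F–H 22] → take D–F (4); add D.
Step 3: frontier [C–D 11, D–G 21, E–H 6, C–E 9, C–F 5, F–H 22] → take C–F (5); add C.
Step 4: frontier [C–G 5, D–G 21, E–H 6, F–H 22] → take C–G (5); add G.
Step 5: frontier [E–H 6, F–H 22, G–H 7] → take E–H (6); add H.
The 5th edge added is E–H.

E-H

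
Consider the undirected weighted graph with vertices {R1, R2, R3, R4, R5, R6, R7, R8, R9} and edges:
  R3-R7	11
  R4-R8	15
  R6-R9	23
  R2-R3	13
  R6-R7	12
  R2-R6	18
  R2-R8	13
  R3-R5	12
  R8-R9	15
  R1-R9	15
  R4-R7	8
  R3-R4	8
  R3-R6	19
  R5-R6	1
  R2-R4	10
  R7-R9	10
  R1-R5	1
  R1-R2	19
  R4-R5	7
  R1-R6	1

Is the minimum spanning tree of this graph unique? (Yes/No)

Sort edges by weight, then run Kruskal:
R1-R5 (1): add — endpoints in different components.
R1-R6 (1): add — endpoints in different components.
R5-R6 (1): skip — R5 and R6 already connected.
R4-R5 (7): add — endpoints in different components.
R3-R4 (8): add — endpoints in different components.
R4-R7 (8): add — endpoints in different components.
R2-R4 (10): add — endpoints in different components.
R7-R9 (10): add — endpoints in different components.
R3-R7 (11): skip — R3 and R7 already connected.
R3-R5 (12): skip — R5 and R3 already connected.
R6-R7 (12): skip — R7 and R6 already connected.
R2-R3 (13): skip — R3 and R2 already connected.
R2-R8 (13): add — endpoints in different components.
Non-tree edge R5-R6 has weight 1, equal to the heaviest edge on its tree cycle — swapping gives another MST of the same weight. Not unique.

No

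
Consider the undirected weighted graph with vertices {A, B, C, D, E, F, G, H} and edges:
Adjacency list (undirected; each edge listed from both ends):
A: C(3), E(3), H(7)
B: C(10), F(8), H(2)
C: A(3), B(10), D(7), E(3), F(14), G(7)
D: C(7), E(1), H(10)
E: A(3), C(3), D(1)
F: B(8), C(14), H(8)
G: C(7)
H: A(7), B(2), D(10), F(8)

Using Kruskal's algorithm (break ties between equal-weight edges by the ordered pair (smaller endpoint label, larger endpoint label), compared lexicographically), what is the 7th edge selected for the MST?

B-F

Sort edges by weight, then run Kruskal:
D-E (1): add — endpoints in different components.
B-H (2): add — endpoints in different components.
A-C (3): add — endpoints in different components.
A-E (3): add — endpoints in different components.
C-E (3): skip — C and E already connected.
A-H (7): add — endpoints in different components.
C-D (7): skip — C and D already connected.
C-G (7): add — endpoints in different components.
B-F (8): add — endpoints in different components.
The 7th edge added is B-F.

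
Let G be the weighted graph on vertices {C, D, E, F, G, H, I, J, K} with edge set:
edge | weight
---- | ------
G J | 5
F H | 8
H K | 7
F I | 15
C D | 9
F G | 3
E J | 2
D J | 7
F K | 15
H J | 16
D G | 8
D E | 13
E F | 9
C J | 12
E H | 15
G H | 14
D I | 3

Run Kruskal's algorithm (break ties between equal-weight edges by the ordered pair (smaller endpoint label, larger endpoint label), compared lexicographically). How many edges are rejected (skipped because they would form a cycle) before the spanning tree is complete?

1

Sort edges by weight, then run Kruskal:
E J (2): add — endpoints in different components.
D I (3): add — endpoints in different components.
F G (3): add — endpoints in different components.
G J (5): add — endpoints in different components.
D J (7): add — endpoints in different components.
H K (7): add — endpoints in different components.
D G (8): skip — D and G already connected.
F H (8): add — endpoints in different components.
C D (9): add — endpoints in different components.
Edges rejected before the tree was complete: 1.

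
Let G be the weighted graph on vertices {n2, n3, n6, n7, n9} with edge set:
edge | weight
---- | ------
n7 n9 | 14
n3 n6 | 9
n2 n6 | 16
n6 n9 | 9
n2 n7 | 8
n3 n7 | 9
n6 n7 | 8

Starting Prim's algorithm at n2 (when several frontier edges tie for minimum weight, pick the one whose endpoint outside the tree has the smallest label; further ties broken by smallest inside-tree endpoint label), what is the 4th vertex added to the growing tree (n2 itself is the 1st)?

n3

Grow the tree from n2 using Prim:
Step 1: cheapest edge leaving the tree is n2 n7 (8); add n7.
Step 2: cheapest edge leaving the tree is n6 n7 (8); add n6.
Step 3: cheapest edge leaving the tree is n3 n6 (9); add n3.
Step 4: cheapest edge leaving the tree is n6 n9 (9); add n9.
Vertex order: n2, n7, n6, n3, n9. The 4th vertex is n3.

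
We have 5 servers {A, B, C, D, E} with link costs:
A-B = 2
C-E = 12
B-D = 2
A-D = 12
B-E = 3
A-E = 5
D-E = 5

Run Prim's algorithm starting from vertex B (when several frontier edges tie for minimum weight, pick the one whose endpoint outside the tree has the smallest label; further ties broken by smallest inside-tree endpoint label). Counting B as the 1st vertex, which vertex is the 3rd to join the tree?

D

Grow the tree from B using Prim:
Step 1: cheapest edge leaving the tree is A-B (2); add A.
Step 2: cheapest edge leaving the tree is B-D (2); add D.
Step 3: cheapest edge leaving the tree is B-E (3); add E.
Step 4: cheapest edge leaving the tree is C-E (12); add C.
Vertex order: B, A, D, E, C. The 3rd vertex is D.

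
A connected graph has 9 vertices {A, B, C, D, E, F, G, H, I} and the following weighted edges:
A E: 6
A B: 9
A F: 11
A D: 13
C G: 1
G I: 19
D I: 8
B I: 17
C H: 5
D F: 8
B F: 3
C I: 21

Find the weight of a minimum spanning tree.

59

Kruskal: consider edges lightest-first.
C G (1): add — endpoints in different components.
B F (3): add — endpoints in different components.
C H (5): add — endpoints in different components.
A E (6): add — endpoints in different components.
D F (8): add — endpoints in different components.
D I (8): add — endpoints in different components.
A B (9): add — endpoints in different components.
A F (11): skip — A and F already connected.
A D (13): skip — A and D already connected.
B I (17): skip — B and I already connected.
G I (19): add — endpoints in different components.
MST edges: C G, B F, C H, A E, D F, D I, A B, G I; total weight 1+3+5+6+8+8+9+19 = 59.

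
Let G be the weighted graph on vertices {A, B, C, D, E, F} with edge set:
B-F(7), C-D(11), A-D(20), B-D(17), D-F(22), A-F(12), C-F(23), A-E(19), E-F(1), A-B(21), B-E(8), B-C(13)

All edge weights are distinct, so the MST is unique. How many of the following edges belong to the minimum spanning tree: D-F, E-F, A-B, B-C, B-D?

Sort edges by weight, then run Kruskal:
E-F (1): add — endpoints in different components.
B-F (7): add — endpoints in different components.
B-E (8): skip — B and E already connected.
C-D (11): add — endpoints in different components.
A-F (12): add — endpoints in different components.
B-C (13): add — endpoints in different components.
MST edge set: {E-F, B-F, C-D, A-F, B-C}.
Of the listed edges, {E-F, B-C} are in the MST → 2.

2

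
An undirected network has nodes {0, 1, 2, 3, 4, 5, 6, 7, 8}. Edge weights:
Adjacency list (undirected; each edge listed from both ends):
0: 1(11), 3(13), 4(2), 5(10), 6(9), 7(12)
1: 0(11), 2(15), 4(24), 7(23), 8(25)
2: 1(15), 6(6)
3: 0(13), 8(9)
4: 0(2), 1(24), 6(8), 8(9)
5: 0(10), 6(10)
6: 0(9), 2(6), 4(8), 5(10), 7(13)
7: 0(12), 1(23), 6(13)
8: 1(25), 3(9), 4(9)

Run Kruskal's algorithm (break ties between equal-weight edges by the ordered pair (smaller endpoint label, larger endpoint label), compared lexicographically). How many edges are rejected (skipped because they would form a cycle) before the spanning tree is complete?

2

Sort edges by weight, then run Kruskal:
0–4 (2): add — endpoints in different components.
2–6 (6): add — endpoints in different components.
4–6 (8): add — endpoints in different components.
0–6 (9): skip — 0 and 6 already connected.
3–8 (9): add — endpoints in different components.
4–8 (9): add — endpoints in different components.
0–5 (10): add — endpoints in different components.
5–6 (10): skip — 5 and 6 already connected.
0–1 (11): add — endpoints in different components.
0–7 (12): add — endpoints in different components.
Edges rejected before the tree was complete: 2.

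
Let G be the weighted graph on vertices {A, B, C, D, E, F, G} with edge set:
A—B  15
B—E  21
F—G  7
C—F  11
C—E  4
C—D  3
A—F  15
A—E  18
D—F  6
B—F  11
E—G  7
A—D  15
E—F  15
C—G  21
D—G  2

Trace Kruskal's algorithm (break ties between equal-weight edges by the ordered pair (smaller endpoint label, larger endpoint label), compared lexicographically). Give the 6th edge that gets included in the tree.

A-B

Sort edges by weight, then run Kruskal:
D—G (2): add — endpoints in different components.
C—D (3): add — endpoints in different components.
C—E (4): add — endpoints in different components.
D—F (6): add — endpoints in different components.
E—G (7): skip — E and G already connected.
F—G (7): skip — F and G already connected.
B—F (11): add — endpoints in different components.
C—F (11): skip — C and F already connected.
A—B (15): add — endpoints in different components.
The 6th edge added is A—B.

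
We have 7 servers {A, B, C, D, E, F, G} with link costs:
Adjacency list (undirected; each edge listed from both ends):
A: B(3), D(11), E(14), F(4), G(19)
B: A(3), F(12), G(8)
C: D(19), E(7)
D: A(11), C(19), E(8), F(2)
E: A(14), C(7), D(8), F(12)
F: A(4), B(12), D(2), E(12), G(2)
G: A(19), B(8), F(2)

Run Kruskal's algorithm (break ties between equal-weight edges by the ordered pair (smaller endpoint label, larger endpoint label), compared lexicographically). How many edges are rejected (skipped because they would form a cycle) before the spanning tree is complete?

Kruskal's algorithm — process edges by increasing weight (ties by edge label):
D–F (2): add. Components now {A} {B} {C} {D,F} {E} {G}
F–G (2): add. Components now {A} {B} {C} {D,F,G} {E}
A–B (3): add. Components now {A,B} {C} {D,F,G} {E}
A–F (4): add. Components now {A,B,D,F,G} {C} {E}
C–E (7): add. Components now {A,B,D,F,G} {C,E}
B–G (8): skip — B and G already connected.
D–E (8): add. Components now {A,B,C,D,E,F,G}
Edges rejected before the tree was complete: 1.

1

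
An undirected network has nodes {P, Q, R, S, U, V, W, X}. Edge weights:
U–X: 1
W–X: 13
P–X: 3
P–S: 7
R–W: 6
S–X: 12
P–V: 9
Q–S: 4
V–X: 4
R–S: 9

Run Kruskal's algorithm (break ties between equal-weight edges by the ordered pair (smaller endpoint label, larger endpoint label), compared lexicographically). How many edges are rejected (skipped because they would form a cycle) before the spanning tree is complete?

1

Sort edges by weight, then run Kruskal:
U–X (1): add — endpoints in different components.
P–X (3): add — endpoints in different components.
Q–S (4): add — endpoints in different components.
V–X (4): add — endpoints in different components.
R–W (6): add — endpoints in different components.
P–S (7): add — endpoints in different components.
P–V (9): skip — V and P already connected.
R–S (9): add — endpoints in different components.
Edges rejected before the tree was complete: 1.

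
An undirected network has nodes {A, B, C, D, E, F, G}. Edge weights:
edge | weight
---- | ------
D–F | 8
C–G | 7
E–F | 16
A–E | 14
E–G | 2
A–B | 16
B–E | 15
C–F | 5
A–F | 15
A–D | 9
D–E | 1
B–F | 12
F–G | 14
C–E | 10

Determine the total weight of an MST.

Grow the tree from A using Prim:
Step 1: cheapest edge leaving the tree is A–D (9); add D.
Step 2: cheapest edge leaving the tree is D–E (1); add E.
Step 3: cheapest edge leaving the tree is E–G (2); add G.
Step 4: cheapest edge leaving the tree is C–G (7); add C.
Step 5: cheapest edge leaving the tree is C–F (5); add F.
Step 6: cheapest edge leaving the tree is B–F (12); add B.
MST edges: A–D, D–E, E–G, C–G, C–F, B–F; total weight 9+1+2+7+5+12 = 36.

36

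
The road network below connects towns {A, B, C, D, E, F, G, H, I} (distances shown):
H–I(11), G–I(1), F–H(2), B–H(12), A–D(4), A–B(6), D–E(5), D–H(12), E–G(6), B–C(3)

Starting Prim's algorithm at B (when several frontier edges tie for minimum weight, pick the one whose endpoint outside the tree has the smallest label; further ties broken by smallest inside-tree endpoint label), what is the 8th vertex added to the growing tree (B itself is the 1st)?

Grow the tree from B using Prim:
Step 1: cheapest edge leaving the tree is B–C (3); add C.
Step 2: cheapest edge leaving the tree is A–B (6); add A.
Step 3: cheapest edge leaving the tree is A–D (4); add D.
Step 4: cheapest edge leaving the tree is D–E (5); add E.
Step 5: cheapest edge leaving the tree is E–G (6); add G.
Step 6: cheapest edge leaving the tree is G–I (1); add I.
Step 7: cheapest edge leaving the tree is H–I (11); add H.
Step 8: cheapest edge leaving the tree is F–H (2); add F.
Vertex order: B, C, A, D, E, G, I, H, F. The 8th vertex is H.

H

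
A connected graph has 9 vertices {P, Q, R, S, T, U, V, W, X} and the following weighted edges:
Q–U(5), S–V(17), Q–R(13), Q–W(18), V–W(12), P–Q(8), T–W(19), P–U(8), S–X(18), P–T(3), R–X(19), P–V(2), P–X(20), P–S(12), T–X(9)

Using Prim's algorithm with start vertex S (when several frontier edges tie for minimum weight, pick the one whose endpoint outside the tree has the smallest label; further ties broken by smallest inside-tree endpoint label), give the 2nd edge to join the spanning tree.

P-V

Prim, starting at S.
Step 1: cheapest edge leaving the tree is P–S (12); add P.
Step 2: cheapest edge leaving the tree is P–V (2); add V.
Step 3: cheapest edge leaving the tree is P–T (3); add T.
Step 4: cheapest edge leaving the tree is P–Q (8); add Q.
Step 5: cheapest edge leaving the tree is Q–U (5); add U.
Step 6: cheapest edge leaving the tree is T–X (9); add X.
Step 7: cheapest edge leaving the tree is V–W (12); add W.
Step 8: cheapest edge leaving the tree is Q–R (13); add R.
The 2nd edge added is P–V.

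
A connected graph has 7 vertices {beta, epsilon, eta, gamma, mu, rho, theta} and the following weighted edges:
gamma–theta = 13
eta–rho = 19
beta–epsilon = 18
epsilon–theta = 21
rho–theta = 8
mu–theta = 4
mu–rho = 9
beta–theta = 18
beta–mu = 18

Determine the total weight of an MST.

Kruskal: consider edges lightest-first.
mu–theta (4): add — endpoints in different components.
rho–theta (8): add — endpoints in different components.
mu–rho (9): skip — mu and rho already connected.
gamma–theta (13): add — endpoints in different components.
beta–epsilon (18): add — endpoints in different components.
beta–mu (18): add — endpoints in different components.
beta–theta (18): skip — beta and theta already connected.
eta–rho (19): add — endpoints in different components.
MST edges: mu–theta, rho–theta, gamma–theta, beta–epsilon, beta–mu, eta–rho; total weight 4+8+13+18+18+19 = 80.

80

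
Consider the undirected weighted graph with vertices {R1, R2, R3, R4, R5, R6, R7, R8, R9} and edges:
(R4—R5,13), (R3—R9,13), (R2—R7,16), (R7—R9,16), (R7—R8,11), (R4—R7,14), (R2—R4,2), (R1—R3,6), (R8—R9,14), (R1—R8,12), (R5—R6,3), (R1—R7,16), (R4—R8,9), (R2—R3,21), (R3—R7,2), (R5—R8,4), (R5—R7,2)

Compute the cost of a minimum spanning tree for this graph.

Prim's algorithm from R9:
Step 1: cheapest edge leaving the tree is R3—R9 (13); add R3.
Step 2: cheapest edge leaving the tree is R3—R7 (2); add R7.
Step 3: cheapest edge leaving the tree is R5—R7 (2); add R5.
Step 4: cheapest edge leaving the tree is R5—R6 (3); add R6.
Step 5: cheapest edge leaving the tree is R5—R8 (4); add R8.
Step 6: cheapest edge leaving the tree is R1—R3 (6); add R1.
Step 7: cheapest edge leaving the tree is R4—R8 (9); add R4.
Step 8: cheapest edge leaving the tree is R2—R4 (2); add R2.
MST edges: R3—R9, R3—R7, R5—R7, R5—R6, R5—R8, R1—R3, R4—R8, R2—R4; total weight 13+2+2+3+4+6+9+2 = 41.

41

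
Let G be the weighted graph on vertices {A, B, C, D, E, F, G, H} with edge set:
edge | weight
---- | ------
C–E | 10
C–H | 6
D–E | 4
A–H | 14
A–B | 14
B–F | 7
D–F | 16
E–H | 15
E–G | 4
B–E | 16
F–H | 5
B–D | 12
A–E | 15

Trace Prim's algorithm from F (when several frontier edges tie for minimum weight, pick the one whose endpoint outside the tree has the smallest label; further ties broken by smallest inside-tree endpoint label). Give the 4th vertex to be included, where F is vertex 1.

B

Prim, starting at F.
Step 1: cheapest edge leaving the tree is F–H (5); add H.
Step 2: cheapest edge leaving the tree is C–H (6); add C.
Step 3: cheapest edge leaving the tree is B–F (7); add B.
Step 4: cheapest edge leaving the tree is C–E (10); add E.
Step 5: cheapest edge leaving the tree is D–E (4); add D.
Step 6: cheapest edge leaving the tree is E–G (4); add G.
Step 7: cheapest edge leaving the tree is A–B (14); add A.
Vertex order: F, H, C, B, E, D, G, A. The 4th vertex is B.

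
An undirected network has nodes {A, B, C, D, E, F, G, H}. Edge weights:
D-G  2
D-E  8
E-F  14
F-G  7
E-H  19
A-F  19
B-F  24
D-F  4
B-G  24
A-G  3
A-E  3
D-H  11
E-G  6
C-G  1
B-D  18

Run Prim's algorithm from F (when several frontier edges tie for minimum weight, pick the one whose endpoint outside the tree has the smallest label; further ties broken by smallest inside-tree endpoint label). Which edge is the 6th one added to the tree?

D-H

Prim's algorithm from F:
Step 1: cheapest edge leaving the tree is D-F (4); add D.
Step 2: cheapest edge leaving the tree is D-G (2); add G.
Step 3: cheapest edge leaving the tree is C-G (1); add C.
Step 4: cheapest edge leaving the tree is A-G (3); add A.
Step 5: cheapest edge leaving the tree is A-E (3); add E.
Step 6: cheapest edge leaving the tree is D-H (11); add H.
Step 7: cheapest edge leaving the tree is B-D (18); add B.
The 6th edge added is D-H.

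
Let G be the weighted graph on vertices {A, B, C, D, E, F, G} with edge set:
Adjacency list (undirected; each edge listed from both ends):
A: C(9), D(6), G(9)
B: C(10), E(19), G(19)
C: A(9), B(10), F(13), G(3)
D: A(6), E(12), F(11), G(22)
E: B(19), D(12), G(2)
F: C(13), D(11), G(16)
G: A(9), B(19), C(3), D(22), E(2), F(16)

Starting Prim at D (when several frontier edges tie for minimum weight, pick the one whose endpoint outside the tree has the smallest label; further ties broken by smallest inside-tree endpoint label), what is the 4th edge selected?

E-G

Prim's algorithm from D:
Step 1: cheapest edge leaving the tree is A D (6); add A.
Step 2: cheapest edge leaving the tree is A C (9); add C.
Step 3: cheapest edge leaving the tree is C G (3); add G.
Step 4: cheapest edge leaving the tree is E G (2); add E.
Step 5: cheapest edge leaving the tree is B C (10); add B.
Step 6: cheapest edge leaving the tree is D F (11); add F.
The 4th edge added is E G.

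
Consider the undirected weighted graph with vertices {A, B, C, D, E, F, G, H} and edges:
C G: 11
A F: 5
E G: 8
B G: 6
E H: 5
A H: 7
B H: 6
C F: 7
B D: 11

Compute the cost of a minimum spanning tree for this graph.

47

Kruskal's algorithm — process edges by increasing weight (ties by edge label):
A F (5): add — endpoints in different components.
E H (5): add — endpoints in different components.
B G (6): add — endpoints in different components.
B H (6): add — endpoints in different components.
A H (7): add — endpoints in different components.
C F (7): add — endpoints in different components.
E G (8): skip — E and G already connected.
B D (11): add — endpoints in different components.
MST edges: A F, E H, B G, B H, A H, C F, B D; total weight 5+5+6+6+7+7+11 = 47.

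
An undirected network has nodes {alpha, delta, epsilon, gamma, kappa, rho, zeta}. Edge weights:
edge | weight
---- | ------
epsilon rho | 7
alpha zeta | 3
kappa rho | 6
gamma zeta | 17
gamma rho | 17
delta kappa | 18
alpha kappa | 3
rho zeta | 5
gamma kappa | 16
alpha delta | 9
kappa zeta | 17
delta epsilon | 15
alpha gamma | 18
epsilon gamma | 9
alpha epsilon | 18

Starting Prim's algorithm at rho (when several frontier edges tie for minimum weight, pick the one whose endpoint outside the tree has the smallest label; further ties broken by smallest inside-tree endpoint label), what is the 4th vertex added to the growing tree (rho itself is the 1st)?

kappa

Prim's algorithm from rho:
Step 1: cheapest edge leaving the tree is rho zeta (5); add zeta.
Step 2: cheapest edge leaving the tree is alpha zeta (3); add alpha.
Step 3: cheapest edge leaving the tree is alpha kappa (3); add kappa.
Step 4: cheapest edge leaving the tree is epsilon rho (7); add epsilon.
Step 5: cheapest edge leaving the tree is alpha delta (9); add delta.
Step 6: cheapest edge leaving the tree is epsilon gamma (9); add gamma.
Vertex order: rho, zeta, alpha, kappa, epsilon, delta, gamma. The 4th vertex is kappa.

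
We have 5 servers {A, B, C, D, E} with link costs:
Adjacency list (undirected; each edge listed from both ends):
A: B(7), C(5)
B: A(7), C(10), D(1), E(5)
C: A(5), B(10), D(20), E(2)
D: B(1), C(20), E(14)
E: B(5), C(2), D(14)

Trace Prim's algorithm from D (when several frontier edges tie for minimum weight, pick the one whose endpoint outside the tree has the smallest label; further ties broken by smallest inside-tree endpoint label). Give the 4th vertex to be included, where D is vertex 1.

C

Prim's algorithm from D:
Step 1: frontier [B D 1, D E 14, C D 20] → take B D (1); add B.
Step 2: frontier [B E 5, A B 7, B C 10, D E 14, C D 20] → take B E (5); add E.
Step 3: frontier [A B 7, B C 10, C D 20, C E 2] → take C E (2); add C.
Step 4: frontier [A B 7, A C 5] → take A C (5); add A.
Vertex order: D, B, E, C, A. The 4th vertex is C.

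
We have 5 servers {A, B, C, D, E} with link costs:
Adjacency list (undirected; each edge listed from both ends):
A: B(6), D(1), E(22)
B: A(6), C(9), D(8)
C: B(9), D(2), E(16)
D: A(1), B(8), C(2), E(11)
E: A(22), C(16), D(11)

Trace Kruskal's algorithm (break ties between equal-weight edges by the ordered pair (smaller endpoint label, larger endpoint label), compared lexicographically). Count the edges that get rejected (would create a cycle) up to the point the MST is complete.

Kruskal: consider edges lightest-first.
A—D (1): add. Components now {A,D} {B} {C} {E}
C—D (2): add. Components now {A,C,D} {B} {E}
A—B (6): add. Components now {A,B,C,D} {E}
B—D (8): skip — B and D already connected.
B—C (9): skip — B and C already connected.
D—E (11): add. Components now {A,B,C,D,E}
Edges rejected before the tree was complete: 2.

2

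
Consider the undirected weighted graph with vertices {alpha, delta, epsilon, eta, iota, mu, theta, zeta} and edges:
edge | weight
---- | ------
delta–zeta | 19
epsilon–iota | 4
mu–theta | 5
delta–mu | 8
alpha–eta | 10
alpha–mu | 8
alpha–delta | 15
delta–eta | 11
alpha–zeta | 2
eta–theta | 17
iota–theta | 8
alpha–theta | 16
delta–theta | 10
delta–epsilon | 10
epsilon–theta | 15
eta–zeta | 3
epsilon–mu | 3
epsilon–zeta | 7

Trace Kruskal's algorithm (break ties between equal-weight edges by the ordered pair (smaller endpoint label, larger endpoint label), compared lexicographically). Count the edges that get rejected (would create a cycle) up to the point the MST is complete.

1

Sort edges by weight, then run Kruskal:
alpha–zeta (2): add — endpoints in different components.
epsilon–mu (3): add — endpoints in different components.
eta–zeta (3): add — endpoints in different components.
epsilon–iota (4): add — endpoints in different components.
mu–theta (5): add — endpoints in different components.
epsilon–zeta (7): add — endpoints in different components.
alpha–mu (8): skip — alpha and mu already connected.
delta–mu (8): add — endpoints in different components.
Edges rejected before the tree was complete: 1.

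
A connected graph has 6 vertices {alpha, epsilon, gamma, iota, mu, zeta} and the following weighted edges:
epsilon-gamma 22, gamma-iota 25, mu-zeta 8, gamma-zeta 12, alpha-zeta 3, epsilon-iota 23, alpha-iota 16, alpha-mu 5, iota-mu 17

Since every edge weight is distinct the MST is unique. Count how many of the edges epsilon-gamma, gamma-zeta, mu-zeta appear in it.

2

Kruskal: consider edges lightest-first.
alpha-zeta (3): add — endpoints in different components.
alpha-mu (5): add — endpoints in different components.
mu-zeta (8): skip — mu and zeta already connected.
gamma-zeta (12): add — endpoints in different components.
alpha-iota (16): add — endpoints in different components.
iota-mu (17): skip — mu and iota already connected.
epsilon-gamma (22): add — endpoints in different components.
MST edge set: {alpha-zeta, alpha-mu, gamma-zeta, alpha-iota, epsilon-gamma}.
Of the listed edges, {epsilon-gamma, gamma-zeta} are in the MST → 2.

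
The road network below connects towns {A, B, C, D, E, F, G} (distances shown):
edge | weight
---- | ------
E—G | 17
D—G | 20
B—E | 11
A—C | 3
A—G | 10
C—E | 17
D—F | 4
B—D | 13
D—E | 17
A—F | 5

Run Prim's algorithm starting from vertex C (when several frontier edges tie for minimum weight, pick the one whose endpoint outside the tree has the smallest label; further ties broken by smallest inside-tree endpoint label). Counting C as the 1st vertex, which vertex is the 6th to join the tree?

Grow the tree from C using Prim:
Step 1: cheapest edge leaving the tree is A—C (3); add A.
Step 2: cheapest edge leaving the tree is A—F (5); add F.
Step 3: cheapest edge leaving the tree is D—F (4); add D.
Step 4: cheapest edge leaving the tree is A—G (10); add G.
Step 5: cheapest edge leaving the tree is B—D (13); add B.
Step 6: cheapest edge leaving the tree is B—E (11); add E.
Vertex order: C, A, F, D, G, B, E. The 6th vertex is B.

B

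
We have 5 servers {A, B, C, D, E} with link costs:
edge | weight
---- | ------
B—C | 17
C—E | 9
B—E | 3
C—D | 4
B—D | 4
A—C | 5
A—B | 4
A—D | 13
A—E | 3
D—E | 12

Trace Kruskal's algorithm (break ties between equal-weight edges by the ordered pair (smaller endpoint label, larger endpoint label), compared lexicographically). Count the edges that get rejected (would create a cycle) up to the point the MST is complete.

1

Kruskal's algorithm — process edges by increasing weight (ties by edge label):
A—E (3): add. Components now {A,E} {B} {C} {D}
B—E (3): add. Components now {A,B,E} {C} {D}
A—B (4): skip — A and B already connected.
B—D (4): add. Components now {A,B,D,E} {C}
C—D (4): add. Components now {A,B,C,D,E}
Edges rejected before the tree was complete: 1.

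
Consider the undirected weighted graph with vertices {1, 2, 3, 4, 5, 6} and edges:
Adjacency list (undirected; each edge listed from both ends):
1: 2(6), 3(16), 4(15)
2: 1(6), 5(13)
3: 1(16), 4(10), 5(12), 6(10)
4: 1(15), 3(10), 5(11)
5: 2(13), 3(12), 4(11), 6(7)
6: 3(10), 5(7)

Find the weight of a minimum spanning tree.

46

Grow the tree from 5 using Prim:
Step 1: cheapest edge leaving the tree is 5—6 (7); add 6.
Step 2: cheapest edge leaving the tree is 3—6 (10); add 3.
Step 3: cheapest edge leaving the tree is 3—4 (10); add 4.
Step 4: cheapest edge leaving the tree is 2—5 (13); add 2.
Step 5: cheapest edge leaving the tree is 1—2 (6); add 1.
MST edges: 5—6, 3—6, 3—4, 2—5, 1—2; total weight 7+10+10+13+6 = 46.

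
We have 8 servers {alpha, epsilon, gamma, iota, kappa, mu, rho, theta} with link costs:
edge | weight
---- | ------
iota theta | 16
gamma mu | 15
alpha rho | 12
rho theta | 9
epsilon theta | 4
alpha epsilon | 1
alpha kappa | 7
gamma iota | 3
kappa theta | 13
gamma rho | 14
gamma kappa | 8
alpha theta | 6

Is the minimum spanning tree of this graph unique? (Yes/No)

Kruskal's algorithm — process edges by increasing weight (ties by edge label):
alpha epsilon (1): add — endpoints in different components.
gamma iota (3): add — endpoints in different components.
epsilon theta (4): add — endpoints in different components.
alpha theta (6): skip — theta and alpha already connected.
alpha kappa (7): add — endpoints in different components.
gamma kappa (8): add — endpoints in different components.
rho theta (9): add — endpoints in different components.
alpha rho (12): skip — alpha and rho already connected.
kappa theta (13): skip — kappa and theta already connected.
gamma rho (14): skip — gamma and rho already connected.
gamma mu (15): add — endpoints in different components.
Every non-tree edge has weight strictly greater than the heaviest edge on the tree path between its endpoints, so the MST is unique.

Yes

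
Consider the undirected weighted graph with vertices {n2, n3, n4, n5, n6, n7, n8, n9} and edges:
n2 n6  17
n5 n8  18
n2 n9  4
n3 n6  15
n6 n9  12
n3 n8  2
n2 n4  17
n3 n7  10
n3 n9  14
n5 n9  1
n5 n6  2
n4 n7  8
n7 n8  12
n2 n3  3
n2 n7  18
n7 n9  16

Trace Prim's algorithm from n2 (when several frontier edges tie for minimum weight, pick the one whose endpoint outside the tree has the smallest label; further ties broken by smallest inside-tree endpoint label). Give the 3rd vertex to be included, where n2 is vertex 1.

n8

Prim, starting at n2.
Step 1: cheapest edge leaving the tree is n2 n3 (3); add n3.
Step 2: cheapest edge leaving the tree is n3 n8 (2); add n8.
Step 3: cheapest edge leaving the tree is n2 n9 (4); add n9.
Step 4: cheapest edge leaving the tree is n5 n9 (1); add n5.
Step 5: cheapest edge leaving the tree is n5 n6 (2); add n6.
Step 6: cheapest edge leaving the tree is n3 n7 (10); add n7.
Step 7: cheapest edge leaving the tree is n4 n7 (8); add n4.
Vertex order: n2, n3, n8, n9, n5, n6, n7, n4. The 3rd vertex is n8.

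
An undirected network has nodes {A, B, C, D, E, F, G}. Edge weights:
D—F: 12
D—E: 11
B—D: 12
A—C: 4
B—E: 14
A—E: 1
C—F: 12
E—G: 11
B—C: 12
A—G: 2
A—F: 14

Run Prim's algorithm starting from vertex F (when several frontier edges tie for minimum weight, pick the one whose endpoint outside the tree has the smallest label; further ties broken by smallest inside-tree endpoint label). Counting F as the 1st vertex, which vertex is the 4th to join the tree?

E

Prim, starting at F.
Step 1: cheapest edge leaving the tree is C—F (12); add C.
Step 2: cheapest edge leaving the tree is A—C (4); add A.
Step 3: cheapest edge leaving the tree is A—E (1); add E.
Step 4: cheapest edge leaving the tree is A—G (2); add G.
Step 5: cheapest edge leaving the tree is D—E (11); add D.
Step 6: cheapest edge leaving the tree is B—C (12); add B.
Vertex order: F, C, A, E, G, D, B. The 4th vertex is E.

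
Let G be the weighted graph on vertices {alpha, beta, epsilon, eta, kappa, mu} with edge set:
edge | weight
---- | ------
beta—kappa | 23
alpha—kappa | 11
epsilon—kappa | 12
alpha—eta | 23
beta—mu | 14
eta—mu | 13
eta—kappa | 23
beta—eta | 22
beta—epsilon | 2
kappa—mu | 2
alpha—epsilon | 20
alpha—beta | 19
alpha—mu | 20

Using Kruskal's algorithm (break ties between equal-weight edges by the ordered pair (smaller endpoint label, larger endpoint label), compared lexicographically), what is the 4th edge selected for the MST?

Sort edges by weight, then run Kruskal:
beta—epsilon (2): add. Components now {mu} {beta,epsilon} {eta} {alpha} {kappa}
kappa—mu (2): add. Components now {kappa,mu} {beta,epsilon} {eta} {alpha}
alpha—kappa (11): add. Components now {alpha,kappa,mu} {beta,epsilon} {eta}
epsilon—kappa (12): add. Components now {alpha,beta,epsilon,kappa,mu} {eta}
eta—mu (13): add. Components now {alpha,beta,epsilon,eta,kappa,mu}
The 4th edge added is epsilon—kappa.

epsilon-kappa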